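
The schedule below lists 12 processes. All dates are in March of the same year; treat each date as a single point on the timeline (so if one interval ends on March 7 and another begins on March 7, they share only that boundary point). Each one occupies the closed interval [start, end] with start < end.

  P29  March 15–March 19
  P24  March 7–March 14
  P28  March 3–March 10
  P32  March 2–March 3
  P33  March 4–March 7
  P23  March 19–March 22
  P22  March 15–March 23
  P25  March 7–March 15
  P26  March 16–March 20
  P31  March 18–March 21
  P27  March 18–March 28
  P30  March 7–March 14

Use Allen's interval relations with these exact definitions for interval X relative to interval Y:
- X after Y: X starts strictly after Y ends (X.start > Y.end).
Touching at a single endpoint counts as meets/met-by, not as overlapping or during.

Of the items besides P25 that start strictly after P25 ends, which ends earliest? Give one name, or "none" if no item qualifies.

Target P25 = [March 7, March 15].
P22 [March 15, March 23] → met-by → excluded.
P23 [March 19, March 22] → after → candidate.
P24 [March 7, March 14] → starts → excluded.
P26 [March 16, March 20] → after → candidate.
P27 [March 18, March 28] → after → candidate.
P28 [March 3, March 10] → overlaps → excluded.
P29 [March 15, March 19] → met-by → excluded.
P30 [March 7, March 14] → starts → excluded.
P31 [March 18, March 21] → after → candidate.
P32 [March 2, March 3] → before → excluded.
P33 [March 4, March 7] → meets → excluded.
Among candidates, earliest end is March 20 → P26.

P26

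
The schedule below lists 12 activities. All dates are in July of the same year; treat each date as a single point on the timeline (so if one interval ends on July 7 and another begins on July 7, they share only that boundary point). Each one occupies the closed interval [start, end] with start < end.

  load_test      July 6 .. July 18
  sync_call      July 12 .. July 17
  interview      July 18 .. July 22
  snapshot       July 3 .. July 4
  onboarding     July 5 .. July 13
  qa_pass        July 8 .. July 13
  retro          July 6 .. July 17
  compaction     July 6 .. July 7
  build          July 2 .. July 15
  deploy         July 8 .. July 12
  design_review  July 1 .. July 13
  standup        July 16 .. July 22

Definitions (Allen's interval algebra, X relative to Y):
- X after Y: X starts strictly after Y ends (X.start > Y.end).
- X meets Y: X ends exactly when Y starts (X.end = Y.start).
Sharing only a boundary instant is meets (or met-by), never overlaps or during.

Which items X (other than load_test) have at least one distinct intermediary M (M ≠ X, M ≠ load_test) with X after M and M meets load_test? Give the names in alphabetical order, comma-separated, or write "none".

none

Target load_test = [July 6, July 18].
Intermediaries M with M meets load_test: none.
Union: none.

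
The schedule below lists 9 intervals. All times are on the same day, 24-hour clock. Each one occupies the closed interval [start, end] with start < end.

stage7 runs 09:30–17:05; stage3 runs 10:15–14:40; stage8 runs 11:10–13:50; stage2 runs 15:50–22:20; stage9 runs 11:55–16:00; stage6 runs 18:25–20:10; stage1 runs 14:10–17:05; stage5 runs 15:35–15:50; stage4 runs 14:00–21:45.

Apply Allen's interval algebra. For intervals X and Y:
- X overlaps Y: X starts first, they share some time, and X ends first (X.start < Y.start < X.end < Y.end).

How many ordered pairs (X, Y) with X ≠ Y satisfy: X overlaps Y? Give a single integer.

Checking all 72 ordered pairs for relation 'overlaps'; matching pairs in alphabetical order:
(stage1, stage2): stage1 overlaps stage2 ✓
(stage3, stage1): stage3 overlaps stage1 ✓
(stage3, stage4): stage3 overlaps stage4 ✓
(stage3, stage9): stage3 overlaps stage9 ✓
(stage4, stage2): stage4 overlaps stage2 ✓
(stage7, stage2): stage7 overlaps stage2 ✓
(stage7, stage4): stage7 overlaps stage4 ✓
(stage8, stage9): stage8 overlaps stage9 ✓
(stage9, stage1): stage9 overlaps stage1 ✓
(stage9, stage2): stage9 overlaps stage2 ✓
(stage9, stage4): stage9 overlaps stage4 ✓
Count: 11.

11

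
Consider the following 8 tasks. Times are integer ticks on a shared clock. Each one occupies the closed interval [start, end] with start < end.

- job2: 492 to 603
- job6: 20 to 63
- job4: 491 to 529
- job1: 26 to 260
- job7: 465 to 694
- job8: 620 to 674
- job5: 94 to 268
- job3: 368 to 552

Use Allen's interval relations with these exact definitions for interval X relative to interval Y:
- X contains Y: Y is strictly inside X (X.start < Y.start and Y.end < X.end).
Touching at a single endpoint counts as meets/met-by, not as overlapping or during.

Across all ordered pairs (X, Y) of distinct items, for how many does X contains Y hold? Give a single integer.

Checking all 56 ordered pairs for relation 'contains'; matching pairs in alphabetical order:
(job3, job4): job3 contains job4 ✓
(job7, job2): job7 contains job2 ✓
(job7, job4): job7 contains job4 ✓
(job7, job8): job7 contains job8 ✓
Count: 4.

4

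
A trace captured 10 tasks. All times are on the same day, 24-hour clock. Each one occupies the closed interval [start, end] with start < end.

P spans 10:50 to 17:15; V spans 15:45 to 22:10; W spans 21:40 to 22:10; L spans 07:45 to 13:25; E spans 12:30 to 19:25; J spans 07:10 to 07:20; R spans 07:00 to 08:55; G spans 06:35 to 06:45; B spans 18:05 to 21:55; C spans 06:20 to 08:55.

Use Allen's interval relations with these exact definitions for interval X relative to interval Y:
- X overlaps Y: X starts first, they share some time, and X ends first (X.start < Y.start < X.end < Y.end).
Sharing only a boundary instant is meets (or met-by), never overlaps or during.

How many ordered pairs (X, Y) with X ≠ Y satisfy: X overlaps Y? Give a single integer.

9

Checking all 90 ordered pairs for relation 'overlaps'; matching pairs in alphabetical order:
(B, W): B overlaps W ✓
(C, L): C overlaps L ✓
(E, B): E overlaps B ✓
(E, V): E overlaps V ✓
(L, E): L overlaps E ✓
(L, P): L overlaps P ✓
(P, E): P overlaps E ✓
(P, V): P overlaps V ✓
(R, L): R overlaps L ✓
Count: 9.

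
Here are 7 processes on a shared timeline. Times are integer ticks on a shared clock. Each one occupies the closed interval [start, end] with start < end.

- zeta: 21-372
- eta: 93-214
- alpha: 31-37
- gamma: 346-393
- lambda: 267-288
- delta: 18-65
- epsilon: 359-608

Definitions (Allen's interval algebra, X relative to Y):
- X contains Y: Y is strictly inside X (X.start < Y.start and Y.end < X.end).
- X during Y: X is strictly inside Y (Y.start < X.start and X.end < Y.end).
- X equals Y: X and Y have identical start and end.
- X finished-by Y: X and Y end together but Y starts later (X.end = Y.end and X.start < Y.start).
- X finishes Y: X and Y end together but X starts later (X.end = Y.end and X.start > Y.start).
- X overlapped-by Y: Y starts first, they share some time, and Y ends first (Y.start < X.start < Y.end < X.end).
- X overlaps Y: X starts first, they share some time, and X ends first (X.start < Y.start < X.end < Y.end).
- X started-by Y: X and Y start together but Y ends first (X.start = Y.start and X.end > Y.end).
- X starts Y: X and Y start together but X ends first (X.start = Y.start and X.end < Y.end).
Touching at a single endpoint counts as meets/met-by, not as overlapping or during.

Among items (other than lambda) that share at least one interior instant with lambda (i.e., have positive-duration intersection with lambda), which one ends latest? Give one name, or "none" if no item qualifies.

zeta

Target lambda = [267, 288].
alpha [31, 37] → before → excluded.
delta [18, 65] → before → excluded.
epsilon [359, 608] → after → excluded.
eta [93, 214] → before → excluded.
gamma [346, 393] → after → excluded.
zeta [21, 372] → contains → candidate.
Among candidates, latest end is 372 → zeta.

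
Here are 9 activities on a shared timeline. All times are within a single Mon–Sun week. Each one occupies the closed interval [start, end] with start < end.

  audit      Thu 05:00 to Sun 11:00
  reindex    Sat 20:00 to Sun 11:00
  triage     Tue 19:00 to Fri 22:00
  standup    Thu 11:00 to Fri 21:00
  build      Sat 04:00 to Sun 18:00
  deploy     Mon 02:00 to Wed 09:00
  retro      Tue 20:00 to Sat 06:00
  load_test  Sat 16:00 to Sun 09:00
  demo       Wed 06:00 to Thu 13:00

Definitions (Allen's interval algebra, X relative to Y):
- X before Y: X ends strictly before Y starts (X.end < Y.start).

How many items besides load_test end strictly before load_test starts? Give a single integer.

5

Target load_test = [Sat 16:00, Sun 09:00].
audit [Thu 05:00, Sun 11:00] → contains → no.
build [Sat 04:00, Sun 18:00] → contains → no.
demo [Wed 06:00, Thu 13:00] → before → counts.
deploy [Mon 02:00, Wed 09:00] → before → counts.
reindex [Sat 20:00, Sun 11:00] → overlapped-by → no.
retro [Tue 20:00, Sat 06:00] → before → counts.
standup [Thu 11:00, Fri 21:00] → before → counts.
triage [Tue 19:00, Fri 22:00] → before → counts.
Total: 5.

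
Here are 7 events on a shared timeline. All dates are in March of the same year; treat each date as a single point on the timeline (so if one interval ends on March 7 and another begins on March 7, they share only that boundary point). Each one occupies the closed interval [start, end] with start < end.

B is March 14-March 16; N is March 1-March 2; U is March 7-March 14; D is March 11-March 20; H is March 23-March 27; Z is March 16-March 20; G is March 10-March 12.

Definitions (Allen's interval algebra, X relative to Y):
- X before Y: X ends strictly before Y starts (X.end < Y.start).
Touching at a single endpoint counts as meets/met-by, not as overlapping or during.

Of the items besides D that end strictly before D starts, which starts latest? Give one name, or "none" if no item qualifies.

N

Target D = [March 11, March 20].
B [March 14, March 16] → during → excluded.
G [March 10, March 12] → overlaps → excluded.
H [March 23, March 27] → after → excluded.
N [March 1, March 2] → before → candidate.
U [March 7, March 14] → overlaps → excluded.
Z [March 16, March 20] → finishes → excluded.
Among candidates, latest start is March 1 → N.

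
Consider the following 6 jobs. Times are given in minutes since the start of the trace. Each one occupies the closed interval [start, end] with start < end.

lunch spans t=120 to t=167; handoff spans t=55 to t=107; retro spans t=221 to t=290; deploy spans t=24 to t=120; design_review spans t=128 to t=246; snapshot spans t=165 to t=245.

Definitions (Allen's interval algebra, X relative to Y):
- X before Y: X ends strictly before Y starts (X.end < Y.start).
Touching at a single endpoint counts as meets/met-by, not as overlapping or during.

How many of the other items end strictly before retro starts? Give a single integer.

Target retro = [t=221, t=290].
deploy [t=24, t=120] → before → counts.
design_review [t=128, t=246] → overlaps → no.
handoff [t=55, t=107] → before → counts.
lunch [t=120, t=167] → before → counts.
snapshot [t=165, t=245] → overlaps → no.
Total: 3.

3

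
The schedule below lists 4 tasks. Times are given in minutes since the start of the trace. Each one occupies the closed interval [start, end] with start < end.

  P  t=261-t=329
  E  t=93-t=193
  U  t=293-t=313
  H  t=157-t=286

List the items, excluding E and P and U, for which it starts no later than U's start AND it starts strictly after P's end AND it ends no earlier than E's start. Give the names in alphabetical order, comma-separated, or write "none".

none

Conditions: its start is no later than U's start (X.start <= t=293) AND its start is strictly after P's end (X.start > t=329) AND its end is no earlier than E's start (X.end >= t=93).
H: start t=157 <= t=293? ✓; start t=157 > t=329? ✗; end t=286 >= t=93? ✓ → no.
Result: none.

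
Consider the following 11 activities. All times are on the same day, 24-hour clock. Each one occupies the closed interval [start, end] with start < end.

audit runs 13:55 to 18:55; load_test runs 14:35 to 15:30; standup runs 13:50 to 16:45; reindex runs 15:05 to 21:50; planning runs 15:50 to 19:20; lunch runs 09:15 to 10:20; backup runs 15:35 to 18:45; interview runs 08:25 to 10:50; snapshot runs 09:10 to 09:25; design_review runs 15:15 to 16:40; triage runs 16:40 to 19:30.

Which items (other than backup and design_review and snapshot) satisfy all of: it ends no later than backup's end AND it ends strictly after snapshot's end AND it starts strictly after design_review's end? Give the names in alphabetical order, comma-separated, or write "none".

Conditions: its end is no later than backup's end (X.end <= 18:45) AND its end is strictly after snapshot's end (X.end > 09:25) AND its start is strictly after design_review's end (X.start > 16:40).
audit: end 18:55 <= 18:45? ✗; end 18:55 > 09:25? ✓; start 13:55 > 16:40? ✗ → no.
interview: end 10:50 <= 18:45? ✓; end 10:50 > 09:25? ✓; start 08:25 > 16:40? ✗ → no.
load_test: end 15:30 <= 18:45? ✓; end 15:30 > 09:25? ✓; start 14:35 > 16:40? ✗ → no.
lunch: end 10:20 <= 18:45? ✓; end 10:20 > 09:25? ✓; start 09:15 > 16:40? ✗ → no.
planning: end 19:20 <= 18:45? ✗; end 19:20 > 09:25? ✓; start 15:50 > 16:40? ✗ → no.
reindex: end 21:50 <= 18:45? ✗; end 21:50 > 09:25? ✓; start 15:05 > 16:40? ✗ → no.
standup: end 16:45 <= 18:45? ✓; end 16:45 > 09:25? ✓; start 13:50 > 16:40? ✗ → no.
triage: end 19:30 <= 18:45? ✗; end 19:30 > 09:25? ✓; start 16:40 > 16:40? ✗ → no.
Result: none.

none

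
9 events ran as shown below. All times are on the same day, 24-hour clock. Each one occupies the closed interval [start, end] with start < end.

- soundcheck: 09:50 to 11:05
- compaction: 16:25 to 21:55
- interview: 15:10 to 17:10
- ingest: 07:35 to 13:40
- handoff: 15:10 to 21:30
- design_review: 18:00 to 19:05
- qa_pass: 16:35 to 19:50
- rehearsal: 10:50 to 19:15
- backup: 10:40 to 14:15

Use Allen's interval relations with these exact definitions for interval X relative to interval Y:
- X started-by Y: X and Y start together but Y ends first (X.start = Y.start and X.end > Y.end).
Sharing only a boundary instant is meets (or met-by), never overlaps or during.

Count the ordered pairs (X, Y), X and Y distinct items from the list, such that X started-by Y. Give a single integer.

Checking all 72 ordered pairs for relation 'started-by'; matching pairs in alphabetical order:
(handoff, interview): handoff started-by interview ✓
Count: 1.

1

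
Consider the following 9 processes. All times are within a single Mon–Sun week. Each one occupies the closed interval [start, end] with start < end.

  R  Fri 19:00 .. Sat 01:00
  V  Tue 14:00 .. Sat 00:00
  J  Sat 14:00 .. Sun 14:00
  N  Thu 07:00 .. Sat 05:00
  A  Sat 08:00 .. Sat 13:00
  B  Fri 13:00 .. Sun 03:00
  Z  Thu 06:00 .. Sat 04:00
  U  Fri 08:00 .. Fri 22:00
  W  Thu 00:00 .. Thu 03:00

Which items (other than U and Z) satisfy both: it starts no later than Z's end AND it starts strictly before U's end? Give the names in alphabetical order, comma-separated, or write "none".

Conditions: its start is no later than Z's end (X.start <= Sat 04:00) AND its start is strictly before U's end (X.start < Fri 22:00).
A: start Sat 08:00 <= Sat 04:00? ✗; start Sat 08:00 < Fri 22:00? ✗ → no.
B: start Fri 13:00 <= Sat 04:00? ✓; start Fri 13:00 < Fri 22:00? ✓ → yes.
J: start Sat 14:00 <= Sat 04:00? ✗; start Sat 14:00 < Fri 22:00? ✗ → no.
N: start Thu 07:00 <= Sat 04:00? ✓; start Thu 07:00 < Fri 22:00? ✓ → yes.
R: start Fri 19:00 <= Sat 04:00? ✓; start Fri 19:00 < Fri 22:00? ✓ → yes.
V: start Tue 14:00 <= Sat 04:00? ✓; start Tue 14:00 < Fri 22:00? ✓ → yes.
W: start Thu 00:00 <= Sat 04:00? ✓; start Thu 00:00 < Fri 22:00? ✓ → yes.
Result: B, N, R, V, W.

B, N, R, V, W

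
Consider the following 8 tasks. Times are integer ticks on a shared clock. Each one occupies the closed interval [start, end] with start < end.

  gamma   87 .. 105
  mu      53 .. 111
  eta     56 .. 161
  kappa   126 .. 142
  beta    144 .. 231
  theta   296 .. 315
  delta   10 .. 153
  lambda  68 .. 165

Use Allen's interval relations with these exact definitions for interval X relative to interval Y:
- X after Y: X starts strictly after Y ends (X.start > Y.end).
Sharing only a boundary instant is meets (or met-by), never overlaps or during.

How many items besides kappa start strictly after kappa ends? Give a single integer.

Target kappa = [126, 142].
beta [144, 231] → after → counts.
delta [10, 153] → contains → no.
eta [56, 161] → contains → no.
gamma [87, 105] → before → no.
lambda [68, 165] → contains → no.
mu [53, 111] → before → no.
theta [296, 315] → after → counts.
Total: 2.

2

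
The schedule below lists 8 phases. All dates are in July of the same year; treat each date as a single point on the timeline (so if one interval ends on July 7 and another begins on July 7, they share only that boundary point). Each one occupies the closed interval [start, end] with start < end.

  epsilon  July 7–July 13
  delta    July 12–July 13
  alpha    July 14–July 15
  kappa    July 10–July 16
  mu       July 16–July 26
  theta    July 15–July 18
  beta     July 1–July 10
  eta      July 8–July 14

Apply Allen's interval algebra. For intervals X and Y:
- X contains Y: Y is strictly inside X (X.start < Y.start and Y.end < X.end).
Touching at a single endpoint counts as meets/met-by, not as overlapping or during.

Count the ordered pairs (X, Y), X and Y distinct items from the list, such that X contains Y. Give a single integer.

Checking all 56 ordered pairs for relation 'contains'; matching pairs in alphabetical order:
(eta, delta): eta contains delta ✓
(kappa, alpha): kappa contains alpha ✓
(kappa, delta): kappa contains delta ✓
Count: 3.

3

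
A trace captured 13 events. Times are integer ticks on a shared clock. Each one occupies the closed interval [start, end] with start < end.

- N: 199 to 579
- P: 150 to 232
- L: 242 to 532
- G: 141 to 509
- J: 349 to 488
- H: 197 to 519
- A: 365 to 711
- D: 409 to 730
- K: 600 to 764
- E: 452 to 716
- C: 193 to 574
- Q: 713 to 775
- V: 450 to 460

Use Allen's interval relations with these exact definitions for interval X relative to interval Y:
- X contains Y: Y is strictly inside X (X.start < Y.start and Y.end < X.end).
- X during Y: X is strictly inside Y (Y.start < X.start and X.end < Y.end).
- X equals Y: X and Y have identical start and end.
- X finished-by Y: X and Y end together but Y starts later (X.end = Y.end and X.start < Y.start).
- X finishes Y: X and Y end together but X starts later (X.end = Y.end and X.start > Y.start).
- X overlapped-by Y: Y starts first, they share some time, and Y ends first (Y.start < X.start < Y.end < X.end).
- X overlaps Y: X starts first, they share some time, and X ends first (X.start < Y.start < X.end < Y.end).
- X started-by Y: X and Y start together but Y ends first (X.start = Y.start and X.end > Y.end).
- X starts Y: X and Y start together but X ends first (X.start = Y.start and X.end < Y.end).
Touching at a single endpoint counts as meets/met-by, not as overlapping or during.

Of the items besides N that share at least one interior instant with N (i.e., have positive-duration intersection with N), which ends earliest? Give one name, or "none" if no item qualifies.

P

Target N = [199, 579].
A [365, 711] → overlapped-by → candidate.
C [193, 574] → overlaps → candidate.
D [409, 730] → overlapped-by → candidate.
E [452, 716] → overlapped-by → candidate.
G [141, 509] → overlaps → candidate.
H [197, 519] → overlaps → candidate.
J [349, 488] → during → candidate.
K [600, 764] → after → excluded.
L [242, 532] → during → candidate.
P [150, 232] → overlaps → candidate.
Q [713, 775] → after → excluded.
V [450, 460] → during → candidate.
Among candidates, earliest end is 232 → P.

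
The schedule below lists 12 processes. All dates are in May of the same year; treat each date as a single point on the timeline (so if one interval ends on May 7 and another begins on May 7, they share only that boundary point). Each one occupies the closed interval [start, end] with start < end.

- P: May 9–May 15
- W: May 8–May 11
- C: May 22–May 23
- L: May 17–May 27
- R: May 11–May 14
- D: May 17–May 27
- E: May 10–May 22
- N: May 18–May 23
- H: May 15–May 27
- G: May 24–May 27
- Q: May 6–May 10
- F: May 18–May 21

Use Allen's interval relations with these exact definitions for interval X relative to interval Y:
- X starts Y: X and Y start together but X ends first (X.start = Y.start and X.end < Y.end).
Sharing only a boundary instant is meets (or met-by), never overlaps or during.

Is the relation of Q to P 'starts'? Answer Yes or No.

Q = [May 6, May 10], P = [May 9, May 15].
Actual relation of Q to P: overlaps.
Asked whether 'starts' holds → No.

No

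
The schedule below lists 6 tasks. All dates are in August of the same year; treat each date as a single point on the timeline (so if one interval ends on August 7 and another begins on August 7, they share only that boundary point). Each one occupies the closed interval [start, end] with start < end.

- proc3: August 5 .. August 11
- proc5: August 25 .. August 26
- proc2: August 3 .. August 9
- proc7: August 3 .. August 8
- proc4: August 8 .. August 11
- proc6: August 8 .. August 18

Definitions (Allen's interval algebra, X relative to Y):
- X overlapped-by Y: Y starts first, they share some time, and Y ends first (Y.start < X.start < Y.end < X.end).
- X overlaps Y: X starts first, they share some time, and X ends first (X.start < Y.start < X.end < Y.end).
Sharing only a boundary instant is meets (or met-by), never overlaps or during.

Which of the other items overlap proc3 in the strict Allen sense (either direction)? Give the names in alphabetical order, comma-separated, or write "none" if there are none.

proc2, proc6, proc7

Target proc3 = [August 5, August 11].
proc2 [August 3, August 9] → overlaps → yes.
proc4 [August 8, August 11] → finishes → no.
proc5 [August 25, August 26] → after → no.
proc6 [August 8, August 18] → overlapped-by → yes.
proc7 [August 3, August 8] → overlaps → yes.
Result: proc2, proc6, proc7.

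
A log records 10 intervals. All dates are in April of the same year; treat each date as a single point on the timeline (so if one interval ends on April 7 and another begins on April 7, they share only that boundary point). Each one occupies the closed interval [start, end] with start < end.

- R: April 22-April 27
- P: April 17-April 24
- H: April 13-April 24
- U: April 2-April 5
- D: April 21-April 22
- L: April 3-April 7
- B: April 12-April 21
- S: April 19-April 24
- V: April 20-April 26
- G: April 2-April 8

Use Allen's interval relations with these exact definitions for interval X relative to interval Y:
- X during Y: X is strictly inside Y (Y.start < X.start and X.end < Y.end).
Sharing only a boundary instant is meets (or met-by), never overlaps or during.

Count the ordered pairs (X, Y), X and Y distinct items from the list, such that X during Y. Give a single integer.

5

Checking all 90 ordered pairs for relation 'during'; matching pairs in alphabetical order:
(D, H): D during H ✓
(D, P): D during P ✓
(D, S): D during S ✓
(D, V): D during V ✓
(L, G): L during G ✓
Count: 5.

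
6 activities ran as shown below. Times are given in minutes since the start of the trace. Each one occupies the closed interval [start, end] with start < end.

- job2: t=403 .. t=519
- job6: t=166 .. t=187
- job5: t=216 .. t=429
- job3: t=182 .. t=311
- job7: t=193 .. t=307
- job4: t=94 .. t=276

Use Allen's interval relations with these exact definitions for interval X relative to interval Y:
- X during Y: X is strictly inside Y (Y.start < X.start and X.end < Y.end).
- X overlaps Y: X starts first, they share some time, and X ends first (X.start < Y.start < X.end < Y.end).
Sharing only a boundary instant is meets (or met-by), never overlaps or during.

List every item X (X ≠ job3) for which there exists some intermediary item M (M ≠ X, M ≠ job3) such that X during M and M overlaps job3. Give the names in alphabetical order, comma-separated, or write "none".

job6

Target job3 = [t=182, t=311].
Intermediaries M with M overlaps job3: job4, job6.
Via job4 — items with X during job4: job6.
Via job6 — items with X during job6: none.
Union: job6.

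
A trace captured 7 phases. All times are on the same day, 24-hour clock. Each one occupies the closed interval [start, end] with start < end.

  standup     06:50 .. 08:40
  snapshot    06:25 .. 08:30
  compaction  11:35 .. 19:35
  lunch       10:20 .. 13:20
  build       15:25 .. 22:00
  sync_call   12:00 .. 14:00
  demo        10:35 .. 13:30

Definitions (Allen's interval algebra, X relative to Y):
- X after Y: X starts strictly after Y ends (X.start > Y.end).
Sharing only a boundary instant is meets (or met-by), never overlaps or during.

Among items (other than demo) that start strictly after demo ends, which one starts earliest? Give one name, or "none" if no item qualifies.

Target demo = [10:35, 13:30].
build [15:25, 22:00] → after → candidate.
compaction [11:35, 19:35] → overlapped-by → excluded.
lunch [10:20, 13:20] → overlaps → excluded.
snapshot [06:25, 08:30] → before → excluded.
standup [06:50, 08:40] → before → excluded.
sync_call [12:00, 14:00] → overlapped-by → excluded.
Among candidates, earliest start is 15:25 → build.

build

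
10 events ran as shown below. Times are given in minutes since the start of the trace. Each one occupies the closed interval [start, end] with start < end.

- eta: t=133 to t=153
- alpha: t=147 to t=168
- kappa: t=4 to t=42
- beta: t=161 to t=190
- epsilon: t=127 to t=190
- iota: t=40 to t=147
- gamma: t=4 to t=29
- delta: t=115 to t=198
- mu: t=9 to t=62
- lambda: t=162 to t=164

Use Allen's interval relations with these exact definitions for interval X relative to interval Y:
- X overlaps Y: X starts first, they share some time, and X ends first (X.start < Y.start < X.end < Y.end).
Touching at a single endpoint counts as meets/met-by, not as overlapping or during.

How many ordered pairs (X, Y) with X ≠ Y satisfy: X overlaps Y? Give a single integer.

Checking all 90 ordered pairs for relation 'overlaps'; matching pairs in alphabetical order:
(alpha, beta): alpha overlaps beta ✓
(eta, alpha): eta overlaps alpha ✓
(gamma, mu): gamma overlaps mu ✓
(iota, delta): iota overlaps delta ✓
(iota, epsilon): iota overlaps epsilon ✓
(iota, eta): iota overlaps eta ✓
(kappa, iota): kappa overlaps iota ✓
(kappa, mu): kappa overlaps mu ✓
(mu, iota): mu overlaps iota ✓
Count: 9.

9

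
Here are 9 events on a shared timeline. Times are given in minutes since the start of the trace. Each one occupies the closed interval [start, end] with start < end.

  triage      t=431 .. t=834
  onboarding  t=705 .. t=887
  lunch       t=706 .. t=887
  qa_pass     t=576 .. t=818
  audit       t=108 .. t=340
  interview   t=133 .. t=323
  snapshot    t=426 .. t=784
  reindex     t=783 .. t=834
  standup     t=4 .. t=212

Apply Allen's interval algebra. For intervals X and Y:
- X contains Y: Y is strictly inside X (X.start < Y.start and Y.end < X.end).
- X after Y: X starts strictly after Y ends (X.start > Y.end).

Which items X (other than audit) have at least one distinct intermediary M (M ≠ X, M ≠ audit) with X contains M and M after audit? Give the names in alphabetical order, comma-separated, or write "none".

lunch, onboarding, triage

Target audit = [t=108, t=340].
Intermediaries M with M after audit: lunch, onboarding, qa_pass, reindex, snapshot, triage.
Via lunch — items with X contains lunch: none.
Via onboarding — items with X contains onboarding: none.
Via qa_pass — items with X contains qa_pass: triage.
Via reindex — items with X contains reindex: lunch, onboarding.
Via snapshot — items with X contains snapshot: none.
Via triage — items with X contains triage: none.
Union: lunch, onboarding, triage.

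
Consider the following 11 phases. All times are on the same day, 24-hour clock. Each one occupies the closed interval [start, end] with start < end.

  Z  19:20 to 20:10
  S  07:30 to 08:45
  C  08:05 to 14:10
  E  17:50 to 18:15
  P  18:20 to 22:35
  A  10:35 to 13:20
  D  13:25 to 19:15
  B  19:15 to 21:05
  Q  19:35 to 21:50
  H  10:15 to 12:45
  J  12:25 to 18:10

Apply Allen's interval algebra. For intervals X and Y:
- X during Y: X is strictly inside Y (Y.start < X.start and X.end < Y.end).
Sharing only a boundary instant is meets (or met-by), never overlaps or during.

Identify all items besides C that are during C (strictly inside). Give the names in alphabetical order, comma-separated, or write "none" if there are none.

Target C = [08:05, 14:10].
A [10:35, 13:20] → during → yes.
B [19:15, 21:05] → after → no.
D [13:25, 19:15] → overlapped-by → no.
E [17:50, 18:15] → after → no.
H [10:15, 12:45] → during → yes.
J [12:25, 18:10] → overlapped-by → no.
P [18:20, 22:35] → after → no.
Q [19:35, 21:50] → after → no.
S [07:30, 08:45] → overlaps → no.
Z [19:20, 20:10] → after → no.
Result: A, H.

A, H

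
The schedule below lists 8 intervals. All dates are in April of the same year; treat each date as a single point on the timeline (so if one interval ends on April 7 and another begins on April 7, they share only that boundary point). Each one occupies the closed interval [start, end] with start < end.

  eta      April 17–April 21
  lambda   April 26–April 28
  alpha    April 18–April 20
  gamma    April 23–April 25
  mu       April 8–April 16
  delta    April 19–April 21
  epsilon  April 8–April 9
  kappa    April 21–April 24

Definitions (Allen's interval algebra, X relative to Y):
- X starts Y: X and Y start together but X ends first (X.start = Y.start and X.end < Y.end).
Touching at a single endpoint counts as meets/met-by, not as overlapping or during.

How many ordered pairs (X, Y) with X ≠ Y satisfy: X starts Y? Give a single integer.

1

Checking all 56 ordered pairs for relation 'starts'; matching pairs in alphabetical order:
(epsilon, mu): epsilon starts mu ✓
Count: 1.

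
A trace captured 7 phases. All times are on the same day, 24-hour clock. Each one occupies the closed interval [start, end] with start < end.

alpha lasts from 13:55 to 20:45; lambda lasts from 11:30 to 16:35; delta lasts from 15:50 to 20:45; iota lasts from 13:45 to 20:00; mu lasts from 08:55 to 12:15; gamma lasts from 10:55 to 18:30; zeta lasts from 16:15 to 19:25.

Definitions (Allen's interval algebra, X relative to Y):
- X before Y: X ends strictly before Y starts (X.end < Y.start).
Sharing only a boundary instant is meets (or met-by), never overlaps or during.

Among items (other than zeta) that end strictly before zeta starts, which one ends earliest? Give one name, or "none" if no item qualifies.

mu

Target zeta = [16:15, 19:25].
alpha [13:55, 20:45] → contains → excluded.
delta [15:50, 20:45] → contains → excluded.
gamma [10:55, 18:30] → overlaps → excluded.
iota [13:45, 20:00] → contains → excluded.
lambda [11:30, 16:35] → overlaps → excluded.
mu [08:55, 12:15] → before → candidate.
Among candidates, earliest end is 12:15 → mu.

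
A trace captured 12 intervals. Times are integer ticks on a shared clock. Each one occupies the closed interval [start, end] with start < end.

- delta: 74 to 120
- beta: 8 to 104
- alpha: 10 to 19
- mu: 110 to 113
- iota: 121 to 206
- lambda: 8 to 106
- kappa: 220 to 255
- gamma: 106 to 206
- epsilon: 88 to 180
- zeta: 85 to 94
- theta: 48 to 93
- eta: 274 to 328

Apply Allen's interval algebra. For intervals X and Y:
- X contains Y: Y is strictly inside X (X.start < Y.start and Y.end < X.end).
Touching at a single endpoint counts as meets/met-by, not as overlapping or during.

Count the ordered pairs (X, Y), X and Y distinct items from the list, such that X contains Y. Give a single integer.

Checking all 132 ordered pairs for relation 'contains'; matching pairs in alphabetical order:
(beta, alpha): beta contains alpha ✓
(beta, theta): beta contains theta ✓
(beta, zeta): beta contains zeta ✓
(delta, mu): delta contains mu ✓
(delta, zeta): delta contains zeta ✓
(epsilon, mu): epsilon contains mu ✓
(gamma, mu): gamma contains mu ✓
(lambda, alpha): lambda contains alpha ✓
(lambda, theta): lambda contains theta ✓
(lambda, zeta): lambda contains zeta ✓
Count: 10.

10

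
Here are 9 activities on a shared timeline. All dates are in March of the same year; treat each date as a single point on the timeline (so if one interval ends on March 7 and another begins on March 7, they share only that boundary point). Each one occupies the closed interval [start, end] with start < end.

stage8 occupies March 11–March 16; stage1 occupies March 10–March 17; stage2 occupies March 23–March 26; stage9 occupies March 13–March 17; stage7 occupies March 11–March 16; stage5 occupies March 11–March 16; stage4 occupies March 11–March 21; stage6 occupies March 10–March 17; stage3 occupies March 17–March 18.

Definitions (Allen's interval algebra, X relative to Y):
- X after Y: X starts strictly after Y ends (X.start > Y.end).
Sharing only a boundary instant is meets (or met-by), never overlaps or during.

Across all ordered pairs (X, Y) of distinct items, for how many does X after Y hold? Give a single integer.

11

Checking all 72 ordered pairs for relation 'after'; matching pairs in alphabetical order:
(stage2, stage1): stage2 after stage1 ✓
(stage2, stage3): stage2 after stage3 ✓
(stage2, stage4): stage2 after stage4 ✓
(stage2, stage5): stage2 after stage5 ✓
(stage2, stage6): stage2 after stage6 ✓
(stage2, stage7): stage2 after stage7 ✓
(stage2, stage8): stage2 after stage8 ✓
(stage2, stage9): stage2 after stage9 ✓
(stage3, stage5): stage3 after stage5 ✓
(stage3, stage7): stage3 after stage7 ✓
(stage3, stage8): stage3 after stage8 ✓
Count: 11.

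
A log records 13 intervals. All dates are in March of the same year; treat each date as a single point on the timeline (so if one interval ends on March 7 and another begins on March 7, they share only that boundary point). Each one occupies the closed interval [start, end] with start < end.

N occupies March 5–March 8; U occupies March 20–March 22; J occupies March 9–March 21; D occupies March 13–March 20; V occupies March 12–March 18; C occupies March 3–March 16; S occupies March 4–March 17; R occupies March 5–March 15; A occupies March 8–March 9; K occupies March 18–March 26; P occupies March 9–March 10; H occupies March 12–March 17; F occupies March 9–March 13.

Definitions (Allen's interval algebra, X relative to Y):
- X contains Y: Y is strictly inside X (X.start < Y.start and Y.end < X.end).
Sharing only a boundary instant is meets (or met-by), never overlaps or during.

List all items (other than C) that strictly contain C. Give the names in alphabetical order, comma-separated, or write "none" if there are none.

none

Target C = [March 3, March 16].
A [March 8, March 9] → during → no.
D [March 13, March 20] → overlapped-by → no.
F [March 9, March 13] → during → no.
H [March 12, March 17] → overlapped-by → no.
J [March 9, March 21] → overlapped-by → no.
K [March 18, March 26] → after → no.
N [March 5, March 8] → during → no.
P [March 9, March 10] → during → no.
R [March 5, March 15] → during → no.
S [March 4, March 17] → overlapped-by → no.
U [March 20, March 22] → after → no.
V [March 12, March 18] → overlapped-by → no.
Result: none.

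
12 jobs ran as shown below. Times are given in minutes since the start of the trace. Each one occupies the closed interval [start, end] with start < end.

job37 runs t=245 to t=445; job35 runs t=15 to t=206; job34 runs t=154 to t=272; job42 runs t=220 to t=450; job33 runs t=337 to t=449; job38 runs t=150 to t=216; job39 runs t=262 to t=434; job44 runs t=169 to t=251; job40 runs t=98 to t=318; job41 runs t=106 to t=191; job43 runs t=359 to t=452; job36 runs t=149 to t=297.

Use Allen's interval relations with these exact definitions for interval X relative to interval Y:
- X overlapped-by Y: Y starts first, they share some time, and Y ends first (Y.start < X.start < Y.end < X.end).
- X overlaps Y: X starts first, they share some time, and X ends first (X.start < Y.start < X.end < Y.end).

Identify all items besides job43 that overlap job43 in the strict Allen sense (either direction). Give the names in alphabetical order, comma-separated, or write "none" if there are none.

job33, job37, job39, job42

Target job43 = [t=359, t=452].
job33 [t=337, t=449] → overlaps → yes.
job34 [t=154, t=272] → before → no.
job35 [t=15, t=206] → before → no.
job36 [t=149, t=297] → before → no.
job37 [t=245, t=445] → overlaps → yes.
job38 [t=150, t=216] → before → no.
job39 [t=262, t=434] → overlaps → yes.
job40 [t=98, t=318] → before → no.
job41 [t=106, t=191] → before → no.
job42 [t=220, t=450] → overlaps → yes.
job44 [t=169, t=251] → before → no.
Result: job33, job37, job39, job42.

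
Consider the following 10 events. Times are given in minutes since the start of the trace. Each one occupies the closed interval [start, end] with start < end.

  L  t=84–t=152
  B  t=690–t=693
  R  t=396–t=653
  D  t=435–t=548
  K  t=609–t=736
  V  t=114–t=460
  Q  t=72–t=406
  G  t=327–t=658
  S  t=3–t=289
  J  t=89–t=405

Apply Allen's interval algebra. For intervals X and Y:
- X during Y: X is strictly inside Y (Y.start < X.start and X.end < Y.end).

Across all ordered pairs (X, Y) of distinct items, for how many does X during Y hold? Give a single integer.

Checking all 90 ordered pairs for relation 'during'; matching pairs in alphabetical order:
(B, K): B during K ✓
(D, G): D during G ✓
(D, R): D during R ✓
(J, Q): J during Q ✓
(L, Q): L during Q ✓
(L, S): L during S ✓
(R, G): R during G ✓
Count: 7.

7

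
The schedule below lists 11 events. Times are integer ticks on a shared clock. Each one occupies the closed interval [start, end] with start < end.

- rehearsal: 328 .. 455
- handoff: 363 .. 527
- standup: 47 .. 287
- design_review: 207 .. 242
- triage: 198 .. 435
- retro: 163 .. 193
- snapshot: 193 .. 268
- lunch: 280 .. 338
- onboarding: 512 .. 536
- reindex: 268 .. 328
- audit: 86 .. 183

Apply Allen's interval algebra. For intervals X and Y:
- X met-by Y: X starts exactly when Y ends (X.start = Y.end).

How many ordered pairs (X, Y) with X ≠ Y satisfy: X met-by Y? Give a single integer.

3

Checking all 110 ordered pairs for relation 'met-by'; matching pairs in alphabetical order:
(rehearsal, reindex): rehearsal met-by reindex ✓
(reindex, snapshot): reindex met-by snapshot ✓
(snapshot, retro): snapshot met-by retro ✓
Count: 3.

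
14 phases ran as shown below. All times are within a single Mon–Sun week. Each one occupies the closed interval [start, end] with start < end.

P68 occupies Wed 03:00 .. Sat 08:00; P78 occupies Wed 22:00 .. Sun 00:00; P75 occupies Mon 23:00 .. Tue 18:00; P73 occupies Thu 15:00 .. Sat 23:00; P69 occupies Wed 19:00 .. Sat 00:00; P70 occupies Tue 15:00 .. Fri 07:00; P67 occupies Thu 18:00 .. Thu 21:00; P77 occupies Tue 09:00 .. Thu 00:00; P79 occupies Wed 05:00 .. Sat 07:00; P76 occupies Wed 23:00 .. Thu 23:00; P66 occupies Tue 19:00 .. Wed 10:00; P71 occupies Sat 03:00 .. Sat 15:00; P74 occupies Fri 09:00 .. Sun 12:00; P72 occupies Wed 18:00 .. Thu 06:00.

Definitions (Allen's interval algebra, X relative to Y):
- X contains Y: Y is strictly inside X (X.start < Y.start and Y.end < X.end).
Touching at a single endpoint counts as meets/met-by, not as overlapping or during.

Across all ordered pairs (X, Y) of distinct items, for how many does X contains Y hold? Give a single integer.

Checking all 182 ordered pairs for relation 'contains'; matching pairs in alphabetical order:
(P68, P67): P68 contains P67 ✓
(P68, P69): P68 contains P69 ✓
(P68, P72): P68 contains P72 ✓
(P68, P76): P68 contains P76 ✓
(P68, P79): P68 contains P79 ✓
(P69, P67): P69 contains P67 ✓
(P69, P76): P69 contains P76 ✓
(P70, P66): P70 contains P66 ✓
(P70, P67): P70 contains P67 ✓
(P70, P72): P70 contains P72 ✓
(P70, P76): P70 contains P76 ✓
(P73, P67): P73 contains P67 ✓
(P73, P71): P73 contains P71 ✓
(P74, P71): P74 contains P71 ✓
(P76, P67): P76 contains P67 ✓
(P77, P66): P77 contains P66 ✓
(P78, P67): P78 contains P67 ✓
(P78, P71): P78 contains P71 ✓
(P78, P73): P78 contains P73 ✓
(P78, P76): P78 contains P76 ✓
(P79, P67): P79 contains P67 ✓
(P79, P69): P79 contains P69 ✓
(P79, P72): P79 contains P72 ✓
(P79, P76): P79 contains P76 ✓
Count: 24.

24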